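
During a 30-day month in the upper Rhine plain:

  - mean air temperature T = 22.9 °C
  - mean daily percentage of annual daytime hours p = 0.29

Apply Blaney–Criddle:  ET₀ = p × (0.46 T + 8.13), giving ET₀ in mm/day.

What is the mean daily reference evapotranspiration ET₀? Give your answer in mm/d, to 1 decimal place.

ET₀ = 0.29 × (0.46 × 22.9 + 8.13) = 0.29 × 18.664 = 5.4126 mm/d

5.4 mm/d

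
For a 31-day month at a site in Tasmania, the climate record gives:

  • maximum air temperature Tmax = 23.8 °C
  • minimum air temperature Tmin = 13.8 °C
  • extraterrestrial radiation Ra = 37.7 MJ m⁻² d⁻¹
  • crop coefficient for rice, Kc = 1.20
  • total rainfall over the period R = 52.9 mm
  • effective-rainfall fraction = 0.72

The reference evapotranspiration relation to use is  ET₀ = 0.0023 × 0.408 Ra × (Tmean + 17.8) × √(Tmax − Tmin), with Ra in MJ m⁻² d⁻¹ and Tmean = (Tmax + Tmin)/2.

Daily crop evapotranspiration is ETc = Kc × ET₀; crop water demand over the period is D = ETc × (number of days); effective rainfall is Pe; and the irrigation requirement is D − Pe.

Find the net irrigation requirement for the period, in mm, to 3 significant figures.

114 mm

Tmean = (23.8 + 13.8)/2 = 18.80 °C
0.408 Ra = 0.408 × 37.7 = 15.3816 mm/d equivalent
ET₀ = 0.0023 × 15.3816 × (18.80 + 17.8) × √10.0 = 0.0023 × 15.3816 × 36.60 × 3.1623 = 4.0946 mm/d
ETc = Kc × ET₀ = 1.20 × 4.0946 = 4.9135 mm/d
Crop demand D = ETc × 31 d = 4.9135 × 31 = 152.319 mm
Pe = 0.72 × 52.9 = 38.088 mm
D − Pe = 152.319 − 38.088 = 114.231 mm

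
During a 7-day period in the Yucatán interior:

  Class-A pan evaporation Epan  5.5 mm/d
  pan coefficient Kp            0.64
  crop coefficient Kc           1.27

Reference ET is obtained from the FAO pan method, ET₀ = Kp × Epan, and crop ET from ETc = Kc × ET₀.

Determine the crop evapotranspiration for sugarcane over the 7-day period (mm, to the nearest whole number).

ET₀ = 0.64 × 5.5 = 3.5200 mm/d
ETc = Kc × ET₀ = 1.27 × 3.5200 = 4.4704 mm/d
Over 7 days: 4.4704 × 7 = 31.293 mm

31 mm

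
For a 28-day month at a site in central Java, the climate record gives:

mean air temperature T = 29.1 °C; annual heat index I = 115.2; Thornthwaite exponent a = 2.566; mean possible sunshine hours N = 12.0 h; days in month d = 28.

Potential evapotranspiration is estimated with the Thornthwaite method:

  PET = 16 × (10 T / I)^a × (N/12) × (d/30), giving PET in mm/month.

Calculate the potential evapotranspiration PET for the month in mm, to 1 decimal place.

161.0 mm

10T/I = 10 × 29.1 / 115.2 = 2.5260
(10T/I)^a = 2.5260^2.566 = 10.7806
Uncorrected PET = 16 × 10.7806 = 172.490 mm
Correction = (N/12)(d/30) = (12.0/12)(28/30) = 0.9333
PET = 172.490 × 0.9333 = 160.985 mm/month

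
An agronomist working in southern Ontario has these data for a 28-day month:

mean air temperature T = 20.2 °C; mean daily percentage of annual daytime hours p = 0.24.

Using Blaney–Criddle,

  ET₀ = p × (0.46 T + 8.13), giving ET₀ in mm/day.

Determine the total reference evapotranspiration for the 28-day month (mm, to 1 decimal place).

ET₀ = 0.24 × (0.46 × 20.2 + 8.13) = 0.24 × 17.422 = 4.1813 mm/d
Monthly total = 4.1813 × 28 = 117.076 mm

117.1 mm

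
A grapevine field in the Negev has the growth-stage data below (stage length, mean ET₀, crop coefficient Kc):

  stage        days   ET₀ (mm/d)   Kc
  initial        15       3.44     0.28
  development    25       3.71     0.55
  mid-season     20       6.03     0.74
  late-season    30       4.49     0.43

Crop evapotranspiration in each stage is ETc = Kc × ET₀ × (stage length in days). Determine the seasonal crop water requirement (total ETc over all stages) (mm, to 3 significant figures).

213 mm

initial: 0.28 × 3.44 × 15 = 14.45 mm
development: 0.55 × 3.71 × 25 = 51.01 mm
mid-season: 0.74 × 6.03 × 20 = 89.24 mm
late-season: 0.43 × 4.49 × 30 = 57.92 mm
Seasonal total = 212.62 mm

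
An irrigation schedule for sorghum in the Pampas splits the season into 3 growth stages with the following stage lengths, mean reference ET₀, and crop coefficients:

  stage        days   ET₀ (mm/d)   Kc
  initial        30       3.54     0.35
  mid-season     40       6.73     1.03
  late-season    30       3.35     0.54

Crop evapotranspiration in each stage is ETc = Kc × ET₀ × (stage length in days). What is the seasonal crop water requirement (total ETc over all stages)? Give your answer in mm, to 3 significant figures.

initial: 0.35 × 3.54 × 30 = 37.17 mm
mid-season: 1.03 × 6.73 × 40 = 277.28 mm
late-season: 0.54 × 3.35 × 30 = 54.27 mm
Seasonal total = 368.72 mm

369 mm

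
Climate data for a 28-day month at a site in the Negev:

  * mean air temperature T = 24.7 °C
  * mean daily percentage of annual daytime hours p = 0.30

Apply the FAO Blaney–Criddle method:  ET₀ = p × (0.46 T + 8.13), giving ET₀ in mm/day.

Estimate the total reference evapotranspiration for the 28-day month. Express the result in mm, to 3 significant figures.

ET₀ = 0.30 × (0.46 × 24.7 + 8.13) = 0.30 × 19.492 = 5.8476 mm/d
Monthly total = 5.8476 × 28 = 163.733 mm

164 mm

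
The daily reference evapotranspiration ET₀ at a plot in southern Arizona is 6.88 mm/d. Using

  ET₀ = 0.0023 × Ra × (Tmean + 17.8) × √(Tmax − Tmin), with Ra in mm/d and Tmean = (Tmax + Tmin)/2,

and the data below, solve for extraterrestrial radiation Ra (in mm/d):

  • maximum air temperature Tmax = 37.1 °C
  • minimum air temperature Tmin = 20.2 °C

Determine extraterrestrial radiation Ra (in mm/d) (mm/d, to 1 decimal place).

Tmean = 28.65 °C; √ΔT = 4.1110
Ra = ET₀ / [0.0023 × (Tmean+17.8) × √ΔT] = 6.88 / (0.0023 × 46.45 × 4.1110) = 15.665 mm/d

15.7 mm/d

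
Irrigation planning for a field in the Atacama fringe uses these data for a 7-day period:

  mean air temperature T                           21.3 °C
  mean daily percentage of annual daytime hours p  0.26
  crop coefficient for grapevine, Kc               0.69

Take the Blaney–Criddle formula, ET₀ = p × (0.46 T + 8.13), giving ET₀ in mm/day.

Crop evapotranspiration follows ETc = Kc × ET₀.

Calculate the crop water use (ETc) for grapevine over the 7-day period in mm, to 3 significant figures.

22.5 mm

ET₀ = 0.26 × (0.46 × 21.3 + 8.13) = 0.26 × 17.928 = 4.6613 mm/d
ETc = Kc × ET₀ = 0.69 × 4.6613 = 3.2163 mm/d
Over 7 days: 3.2163 × 7 = 22.514 mm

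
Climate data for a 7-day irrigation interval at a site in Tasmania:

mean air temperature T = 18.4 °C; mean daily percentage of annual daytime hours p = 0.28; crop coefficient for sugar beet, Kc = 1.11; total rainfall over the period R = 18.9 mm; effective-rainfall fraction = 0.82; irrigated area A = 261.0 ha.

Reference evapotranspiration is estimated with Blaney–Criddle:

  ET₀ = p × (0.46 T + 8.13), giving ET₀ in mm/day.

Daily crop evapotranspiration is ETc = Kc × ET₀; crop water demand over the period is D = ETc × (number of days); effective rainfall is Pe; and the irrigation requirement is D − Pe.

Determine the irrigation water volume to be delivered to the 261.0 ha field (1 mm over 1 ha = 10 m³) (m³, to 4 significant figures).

53780 m³

ET₀ = 0.28 × (0.46 × 18.4 + 8.13) = 0.28 × 16.594 = 4.6463 mm/d
ETc = Kc × ET₀ = 1.11 × 4.6463 = 5.1574 mm/d
Crop demand D = ETc × 7 d = 5.1574 × 7 = 36.102 mm
Pe = 0.82 × 18.9 = 15.498 mm
D − Pe = 36.102 − 15.498 = 20.604 mm
Volume = 20.604 mm × 261.0 ha × 10 = 53776.4 m³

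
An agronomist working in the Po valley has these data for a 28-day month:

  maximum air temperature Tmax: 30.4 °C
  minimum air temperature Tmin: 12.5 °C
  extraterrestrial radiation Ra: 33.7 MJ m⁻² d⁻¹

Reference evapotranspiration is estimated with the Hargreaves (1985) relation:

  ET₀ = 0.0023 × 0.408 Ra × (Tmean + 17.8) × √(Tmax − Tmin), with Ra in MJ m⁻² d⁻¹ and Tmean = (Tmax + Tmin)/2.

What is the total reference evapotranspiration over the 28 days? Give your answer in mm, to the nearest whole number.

Tmean = (30.4 + 12.5)/2 = 21.45 °C
0.408 Ra = 0.408 × 33.7 = 13.7496 mm/d equivalent
ET₀ = 0.0023 × 13.7496 × (21.45 + 17.8) × √17.9 = 0.0023 × 13.7496 × 39.25 × 4.2308 = 5.2515 mm/d
Over 28 days: 5.2515 × 28 = 147.042 mm

147 mm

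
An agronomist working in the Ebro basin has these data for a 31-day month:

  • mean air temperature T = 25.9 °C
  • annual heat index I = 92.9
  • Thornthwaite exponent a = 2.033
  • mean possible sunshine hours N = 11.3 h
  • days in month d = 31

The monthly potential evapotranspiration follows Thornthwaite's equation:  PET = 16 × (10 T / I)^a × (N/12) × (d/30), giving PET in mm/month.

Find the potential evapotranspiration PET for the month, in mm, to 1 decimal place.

10T/I = 10 × 25.9 / 92.9 = 2.7879
(10T/I)^a = 2.7879^2.033 = 8.0399
Uncorrected PET = 16 × 8.0399 = 128.638 mm
Correction = (N/12)(d/30) = (11.3/12)(31/30) = 0.9731
PET = 128.638 × 0.9731 = 125.178 mm/month

125.2 mm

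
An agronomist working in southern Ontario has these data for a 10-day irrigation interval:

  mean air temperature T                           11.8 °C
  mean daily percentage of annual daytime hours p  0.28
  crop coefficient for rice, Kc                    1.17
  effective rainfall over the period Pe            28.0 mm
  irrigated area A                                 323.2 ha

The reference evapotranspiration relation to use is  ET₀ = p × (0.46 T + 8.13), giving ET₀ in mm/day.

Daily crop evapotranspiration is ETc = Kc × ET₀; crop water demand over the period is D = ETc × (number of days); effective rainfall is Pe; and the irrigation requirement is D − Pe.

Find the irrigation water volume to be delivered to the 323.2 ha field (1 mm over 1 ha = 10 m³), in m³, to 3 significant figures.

53100 m³

ET₀ = 0.28 × (0.46 × 11.8 + 8.13) = 0.28 × 13.558 = 3.7962 mm/d
ETc = Kc × ET₀ = 1.17 × 3.7962 = 4.4416 mm/d
Crop demand D = ETc × 10 d = 4.4416 × 10 = 44.416 mm
D − Pe = 44.416 − 28.0 = 16.416 mm
Volume = 16.416 mm × 323.2 ha × 10 = 53056.5 m³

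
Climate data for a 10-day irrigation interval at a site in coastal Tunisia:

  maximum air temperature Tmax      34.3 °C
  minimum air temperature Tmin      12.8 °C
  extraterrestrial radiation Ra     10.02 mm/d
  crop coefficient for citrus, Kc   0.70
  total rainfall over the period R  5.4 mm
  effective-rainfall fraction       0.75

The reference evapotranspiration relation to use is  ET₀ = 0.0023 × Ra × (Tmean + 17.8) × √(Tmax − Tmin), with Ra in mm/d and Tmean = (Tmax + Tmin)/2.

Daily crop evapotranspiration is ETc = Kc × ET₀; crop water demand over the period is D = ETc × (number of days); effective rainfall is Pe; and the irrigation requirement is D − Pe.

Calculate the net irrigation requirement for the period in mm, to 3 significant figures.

26.9 mm

Tmean = (34.3 + 12.8)/2 = 23.55 °C
ET₀ = 0.0023 × 10.02 × (23.55 + 17.8) × √21.5 = 0.0023 × 10.02 × 41.35 × 4.6368 = 4.4186 mm/d
ETc = Kc × ET₀ = 0.70 × 4.4186 = 3.0930 mm/d
Crop demand D = ETc × 10 d = 3.0930 × 10 = 30.930 mm
Pe = 0.75 × 5.4 = 4.050 mm
D − Pe = 30.930 − 4.050 = 26.880 mm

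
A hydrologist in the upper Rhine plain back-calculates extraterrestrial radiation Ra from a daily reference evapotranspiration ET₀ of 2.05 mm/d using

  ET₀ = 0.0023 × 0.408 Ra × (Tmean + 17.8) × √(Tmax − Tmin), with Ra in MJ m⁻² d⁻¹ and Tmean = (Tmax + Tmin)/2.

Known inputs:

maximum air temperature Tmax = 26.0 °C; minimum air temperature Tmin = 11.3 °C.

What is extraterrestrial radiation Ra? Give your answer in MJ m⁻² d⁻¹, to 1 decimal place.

Tmean = (26.0+11.3)/2 = 18.65 °C; ΔT = 14.7
Ra = ET₀ / [0.0023 × 0.408 × (Tmean+17.8) × √ΔT]
   = 2.05 / (0.0023 × 0.408 × 36.45 × 3.8341) = 15.632 MJ m⁻² d⁻¹

15.6 MJ m⁻² d⁻¹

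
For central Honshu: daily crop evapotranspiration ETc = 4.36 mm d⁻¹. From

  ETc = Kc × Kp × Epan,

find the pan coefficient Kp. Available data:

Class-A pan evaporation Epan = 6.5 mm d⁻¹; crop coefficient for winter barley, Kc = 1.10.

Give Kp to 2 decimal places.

ETc = Kc × Kp × Epan  ⇒  Kp = ETc / (Kc × Epan)
Kp = 4.36 / (1.10 × 6.5) = 4.36 / 7.150 = 0.6098

0.61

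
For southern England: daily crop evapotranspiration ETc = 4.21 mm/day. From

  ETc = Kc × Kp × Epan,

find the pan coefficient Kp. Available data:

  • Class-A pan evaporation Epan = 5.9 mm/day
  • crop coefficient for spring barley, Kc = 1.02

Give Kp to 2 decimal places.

0.70

ETc = Kc × Kp × Epan  ⇒  Kp = ETc / (Kc × Epan)
Kp = 4.21 / (1.02 × 5.9) = 4.21 / 6.018 = 0.6996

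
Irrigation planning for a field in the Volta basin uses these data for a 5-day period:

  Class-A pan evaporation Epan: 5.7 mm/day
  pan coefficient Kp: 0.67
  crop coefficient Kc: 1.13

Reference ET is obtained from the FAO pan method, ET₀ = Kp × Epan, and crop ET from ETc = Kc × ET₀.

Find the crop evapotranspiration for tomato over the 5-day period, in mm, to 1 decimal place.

21.6 mm

ET₀ = 0.67 × 5.7 = 3.8190 mm/d
ETc = Kc × ET₀ = 1.13 × 3.8190 = 4.3155 mm/d
Over 5 days: 4.3155 × 5 = 21.578 mm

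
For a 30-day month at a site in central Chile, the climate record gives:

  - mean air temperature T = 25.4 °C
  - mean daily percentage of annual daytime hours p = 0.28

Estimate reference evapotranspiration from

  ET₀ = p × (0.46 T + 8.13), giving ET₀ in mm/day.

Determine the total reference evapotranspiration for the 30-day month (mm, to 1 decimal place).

ET₀ = 0.28 × (0.46 × 25.4 + 8.13) = 0.28 × 19.814 = 5.5479 mm/d
Monthly total = 5.5479 × 30 = 166.437 mm

166.4 mm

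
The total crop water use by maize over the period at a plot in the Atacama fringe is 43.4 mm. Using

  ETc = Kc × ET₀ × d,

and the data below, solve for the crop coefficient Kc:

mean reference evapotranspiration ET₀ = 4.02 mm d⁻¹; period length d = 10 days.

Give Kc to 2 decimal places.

1.08

ETc = Kc × ET₀ × d  ⇒  Kc = ETc / (ET₀ × d)
Kc = 43.4 / (4.02 × 10) = 43.4 / 40.20 = 1.0796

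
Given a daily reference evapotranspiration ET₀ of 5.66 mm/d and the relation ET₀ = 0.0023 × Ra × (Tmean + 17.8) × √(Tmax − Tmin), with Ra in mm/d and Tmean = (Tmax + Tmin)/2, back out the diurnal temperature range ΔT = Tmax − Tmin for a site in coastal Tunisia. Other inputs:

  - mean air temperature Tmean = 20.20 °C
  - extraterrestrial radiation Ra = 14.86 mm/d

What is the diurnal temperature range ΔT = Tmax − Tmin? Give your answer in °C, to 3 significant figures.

19.0 °C

√ΔT = ET₀ / [0.0023 × Ra × (Tmean+17.8)] = 5.66 / (0.0023 × 14.86 × 38.00) = 4.3580
ΔT = 4.3580² = 18.992 °C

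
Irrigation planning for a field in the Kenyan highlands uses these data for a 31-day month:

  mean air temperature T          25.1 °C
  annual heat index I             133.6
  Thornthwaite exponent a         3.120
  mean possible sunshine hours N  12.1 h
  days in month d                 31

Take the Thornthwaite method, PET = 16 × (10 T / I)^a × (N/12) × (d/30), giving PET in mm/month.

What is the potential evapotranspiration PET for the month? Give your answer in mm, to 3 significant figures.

10T/I = 10 × 25.1 / 133.6 = 1.8787
(10T/I)^a = 1.8787^3.120 = 7.1521
Uncorrected PET = 16 × 7.1521 = 114.434 mm
Correction = (N/12)(d/30) = (12.1/12)(31/30) = 1.0419
PET = 114.434 × 1.0419 = 119.229 mm/month

119 mm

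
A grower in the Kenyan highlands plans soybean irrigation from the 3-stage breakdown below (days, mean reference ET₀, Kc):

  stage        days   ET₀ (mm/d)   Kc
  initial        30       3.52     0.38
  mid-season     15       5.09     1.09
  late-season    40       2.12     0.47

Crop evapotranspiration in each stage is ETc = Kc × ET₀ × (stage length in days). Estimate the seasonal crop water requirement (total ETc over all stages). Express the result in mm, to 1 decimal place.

initial: 0.38 × 3.52 × 30 = 40.13 mm
mid-season: 1.09 × 5.09 × 15 = 83.22 mm
late-season: 0.47 × 2.12 × 40 = 39.86 mm
Seasonal total = 163.21 mm

163.2 mm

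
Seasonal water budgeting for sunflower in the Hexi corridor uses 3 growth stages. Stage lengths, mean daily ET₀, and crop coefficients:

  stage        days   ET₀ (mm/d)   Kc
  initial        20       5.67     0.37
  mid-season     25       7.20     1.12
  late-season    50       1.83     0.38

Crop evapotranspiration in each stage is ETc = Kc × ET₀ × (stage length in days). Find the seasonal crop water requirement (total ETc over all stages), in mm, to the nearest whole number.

278 mm

initial: 0.37 × 5.67 × 20 = 41.96 mm
mid-season: 1.12 × 7.20 × 25 = 201.60 mm
late-season: 0.38 × 1.83 × 50 = 34.77 mm
Seasonal total = 278.33 mm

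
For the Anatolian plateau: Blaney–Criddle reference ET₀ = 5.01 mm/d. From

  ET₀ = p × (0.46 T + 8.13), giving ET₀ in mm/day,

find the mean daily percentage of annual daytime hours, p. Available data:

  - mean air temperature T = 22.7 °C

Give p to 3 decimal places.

p = ET₀ / (0.46 T + 8.13) = 5.01 / (0.46 × 22.7 + 8.13) = 5.01 / 18.572 = 0.2698

0.270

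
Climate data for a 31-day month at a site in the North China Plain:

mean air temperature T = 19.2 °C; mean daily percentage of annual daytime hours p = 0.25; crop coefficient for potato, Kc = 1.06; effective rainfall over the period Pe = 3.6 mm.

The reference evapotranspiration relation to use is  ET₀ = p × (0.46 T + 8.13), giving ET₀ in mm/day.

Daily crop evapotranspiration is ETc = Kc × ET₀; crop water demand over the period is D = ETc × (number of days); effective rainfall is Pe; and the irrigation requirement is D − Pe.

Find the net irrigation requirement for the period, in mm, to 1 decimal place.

135.7 mm

ET₀ = 0.25 × (0.46 × 19.2 + 8.13) = 0.25 × 16.962 = 4.2405 mm/d
ETc = Kc × ET₀ = 1.06 × 4.2405 = 4.4949 mm/d
Crop demand D = ETc × 31 d = 4.4949 × 31 = 139.342 mm
D − Pe = 139.342 − 3.6 = 135.742 mm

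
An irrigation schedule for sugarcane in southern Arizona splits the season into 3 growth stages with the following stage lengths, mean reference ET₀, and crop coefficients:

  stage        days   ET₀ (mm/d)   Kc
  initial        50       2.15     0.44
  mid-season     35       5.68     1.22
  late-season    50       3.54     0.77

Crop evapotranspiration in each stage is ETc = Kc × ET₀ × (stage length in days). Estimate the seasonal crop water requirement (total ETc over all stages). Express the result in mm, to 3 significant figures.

426 mm

initial: 0.44 × 2.15 × 50 = 47.30 mm
mid-season: 1.22 × 5.68 × 35 = 242.54 mm
late-season: 0.77 × 3.54 × 50 = 136.29 mm
Seasonal total = 426.13 mm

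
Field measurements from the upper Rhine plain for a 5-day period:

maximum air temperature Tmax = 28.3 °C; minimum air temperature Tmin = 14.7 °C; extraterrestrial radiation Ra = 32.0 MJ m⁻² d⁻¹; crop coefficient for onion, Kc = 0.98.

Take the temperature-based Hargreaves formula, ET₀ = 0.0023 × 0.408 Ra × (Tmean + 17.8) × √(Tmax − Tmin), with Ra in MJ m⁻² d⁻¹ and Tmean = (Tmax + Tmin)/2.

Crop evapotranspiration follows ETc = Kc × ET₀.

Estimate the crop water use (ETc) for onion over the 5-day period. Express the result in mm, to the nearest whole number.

21 mm

Tmean = (28.3 + 14.7)/2 = 21.50 °C
0.408 Ra = 0.408 × 32.0 = 13.0560 mm/d equivalent
ET₀ = 0.0023 × 13.0560 × (21.50 + 17.8) × √13.6 = 0.0023 × 13.0560 × 39.30 × 3.6878 = 4.3521 mm/d
ETc = Kc × ET₀ = 0.98 × 4.3521 = 4.2651 mm/d
Over 5 days: 4.2651 × 5 = 21.326 mm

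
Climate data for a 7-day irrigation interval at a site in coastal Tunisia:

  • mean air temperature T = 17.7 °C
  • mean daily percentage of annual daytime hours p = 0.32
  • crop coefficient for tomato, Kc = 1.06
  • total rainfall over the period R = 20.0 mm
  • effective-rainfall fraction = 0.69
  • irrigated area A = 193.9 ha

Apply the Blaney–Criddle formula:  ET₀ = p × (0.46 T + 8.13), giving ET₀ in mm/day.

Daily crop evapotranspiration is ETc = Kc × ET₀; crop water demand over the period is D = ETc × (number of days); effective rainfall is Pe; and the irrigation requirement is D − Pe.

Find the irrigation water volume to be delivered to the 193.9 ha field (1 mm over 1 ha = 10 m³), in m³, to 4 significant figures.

ET₀ = 0.32 × (0.46 × 17.7 + 8.13) = 0.32 × 16.272 = 5.2070 mm/d
ETc = Kc × ET₀ = 1.06 × 5.2070 = 5.5194 mm/d
Crop demand D = ETc × 7 d = 5.5194 × 7 = 38.636 mm
Pe = 0.69 × 20.0 = 13.800 mm
D − Pe = 38.636 − 13.800 = 24.836 mm
Volume = 24.836 mm × 193.9 ha × 10 = 48157.0 m³

48160 m³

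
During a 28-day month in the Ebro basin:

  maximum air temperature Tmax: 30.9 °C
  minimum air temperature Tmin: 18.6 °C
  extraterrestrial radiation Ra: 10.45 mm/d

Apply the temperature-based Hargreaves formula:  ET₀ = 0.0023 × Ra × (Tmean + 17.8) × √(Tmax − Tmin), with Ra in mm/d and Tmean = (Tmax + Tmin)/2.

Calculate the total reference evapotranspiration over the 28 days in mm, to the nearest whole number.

100 mm

Tmean = (30.9 + 18.6)/2 = 24.75 °C
ET₀ = 0.0023 × 10.45 × (24.75 + 17.8) × √12.3 = 0.0023 × 10.45 × 42.55 × 3.5071 = 3.5867 mm/d
Over 28 days: 3.5867 × 28 = 100.428 mm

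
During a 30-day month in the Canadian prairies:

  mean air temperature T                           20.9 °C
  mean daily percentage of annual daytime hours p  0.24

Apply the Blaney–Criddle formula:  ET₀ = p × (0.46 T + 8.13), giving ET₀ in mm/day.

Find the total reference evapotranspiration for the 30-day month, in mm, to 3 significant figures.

ET₀ = 0.24 × (0.46 × 20.9 + 8.13) = 0.24 × 17.744 = 4.2586 mm/d
Monthly total = 4.2586 × 30 = 127.758 mm

128 mm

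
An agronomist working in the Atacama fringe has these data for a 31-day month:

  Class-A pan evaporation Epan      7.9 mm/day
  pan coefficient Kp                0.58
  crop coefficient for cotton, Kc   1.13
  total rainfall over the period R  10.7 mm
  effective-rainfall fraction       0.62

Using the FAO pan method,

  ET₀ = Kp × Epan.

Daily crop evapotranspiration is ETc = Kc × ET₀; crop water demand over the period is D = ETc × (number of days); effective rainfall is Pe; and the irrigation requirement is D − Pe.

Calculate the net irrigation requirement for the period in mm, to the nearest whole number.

154 mm

ET₀ = 0.58 × 7.9 = 4.5820 mm/d
ETc = Kc × ET₀ = 1.13 × 4.5820 = 5.1777 mm/d
Crop demand D = ETc × 31 d = 5.1777 × 31 = 160.509 mm
Pe = 0.62 × 10.7 = 6.634 mm
D − Pe = 160.509 − 6.634 = 153.875 mm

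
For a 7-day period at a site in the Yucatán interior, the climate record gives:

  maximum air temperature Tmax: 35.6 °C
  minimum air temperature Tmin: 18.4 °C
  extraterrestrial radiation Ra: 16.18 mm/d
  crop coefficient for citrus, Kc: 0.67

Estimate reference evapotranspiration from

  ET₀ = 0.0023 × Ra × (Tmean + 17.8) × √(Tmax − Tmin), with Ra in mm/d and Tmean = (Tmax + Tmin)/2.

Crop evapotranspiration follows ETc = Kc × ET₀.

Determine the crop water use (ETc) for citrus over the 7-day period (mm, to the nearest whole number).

Tmean = (35.6 + 18.4)/2 = 27.00 °C
ET₀ = 0.0023 × 16.18 × (27.00 + 17.8) × √17.2 = 0.0023 × 16.18 × 44.80 × 4.1473 = 6.9143 mm/d
ETc = Kc × ET₀ = 0.67 × 6.9143 = 4.6326 mm/d
Over 7 days: 4.6326 × 7 = 32.428 mm

32 mm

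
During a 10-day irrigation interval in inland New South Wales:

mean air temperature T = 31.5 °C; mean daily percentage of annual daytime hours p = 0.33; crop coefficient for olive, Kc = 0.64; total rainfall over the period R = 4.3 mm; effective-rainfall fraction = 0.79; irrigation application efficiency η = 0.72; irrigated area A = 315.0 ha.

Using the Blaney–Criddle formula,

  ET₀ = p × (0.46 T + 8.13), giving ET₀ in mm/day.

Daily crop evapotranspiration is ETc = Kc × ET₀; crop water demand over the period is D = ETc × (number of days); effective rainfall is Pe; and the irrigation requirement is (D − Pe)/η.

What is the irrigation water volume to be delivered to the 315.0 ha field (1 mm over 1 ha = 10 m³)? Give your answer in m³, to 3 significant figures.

194000 m³

ET₀ = 0.33 × (0.46 × 31.5 + 8.13) = 0.33 × 22.620 = 7.4646 mm/d
ETc = Kc × ET₀ = 0.64 × 7.4646 = 4.7773 mm/d
Crop demand D = ETc × 10 d = 4.7773 × 10 = 47.773 mm
Pe = 0.79 × 4.3 = 3.397 mm
D − Pe = 47.773 − 3.397 = 44.376 mm
Gross irrigation = 44.376 / 0.72 = 61.633 mm
Volume = 61.633 mm × 315.0 ha × 10 = 194144.0 m³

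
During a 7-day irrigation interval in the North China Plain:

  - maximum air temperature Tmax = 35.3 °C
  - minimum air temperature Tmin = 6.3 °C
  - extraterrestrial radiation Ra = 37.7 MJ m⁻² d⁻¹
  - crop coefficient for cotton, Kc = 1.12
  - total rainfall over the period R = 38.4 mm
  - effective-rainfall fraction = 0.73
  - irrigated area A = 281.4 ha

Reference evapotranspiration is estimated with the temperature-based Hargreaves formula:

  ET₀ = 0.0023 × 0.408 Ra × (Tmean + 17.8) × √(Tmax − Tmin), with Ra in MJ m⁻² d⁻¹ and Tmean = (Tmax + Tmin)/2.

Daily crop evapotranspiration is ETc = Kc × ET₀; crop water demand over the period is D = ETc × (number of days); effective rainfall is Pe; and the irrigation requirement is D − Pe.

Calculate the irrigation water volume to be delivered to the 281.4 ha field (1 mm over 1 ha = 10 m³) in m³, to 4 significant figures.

83360 m³

Tmean = (35.3 + 6.3)/2 = 20.80 °C
0.408 Ra = 0.408 × 37.7 = 15.3816 mm/d equivalent
ET₀ = 0.0023 × 15.3816 × (20.80 + 17.8) × √29.0 = 0.0023 × 15.3816 × 38.60 × 5.3852 = 7.3539 mm/d
ETc = Kc × ET₀ = 1.12 × 7.3539 = 8.2364 mm/d
Crop demand D = ETc × 7 d = 8.2364 × 7 = 57.655 mm
Pe = 0.73 × 38.4 = 28.032 mm
D − Pe = 57.655 − 28.032 = 29.623 mm
Volume = 29.623 mm × 281.4 ha × 10 = 83359.1 m³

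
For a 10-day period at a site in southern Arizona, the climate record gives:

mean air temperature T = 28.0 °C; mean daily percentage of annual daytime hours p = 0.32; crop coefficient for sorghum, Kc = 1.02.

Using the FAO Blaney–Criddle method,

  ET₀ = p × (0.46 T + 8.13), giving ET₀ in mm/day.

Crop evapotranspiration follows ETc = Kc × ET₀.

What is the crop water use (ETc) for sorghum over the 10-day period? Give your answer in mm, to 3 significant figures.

68.6 mm

ET₀ = 0.32 × (0.46 × 28.0 + 8.13) = 0.32 × 21.010 = 6.7232 mm/d
ETc = Kc × ET₀ = 1.02 × 6.7232 = 6.8577 mm/d
Over 10 days: 6.8577 × 10 = 68.577 mm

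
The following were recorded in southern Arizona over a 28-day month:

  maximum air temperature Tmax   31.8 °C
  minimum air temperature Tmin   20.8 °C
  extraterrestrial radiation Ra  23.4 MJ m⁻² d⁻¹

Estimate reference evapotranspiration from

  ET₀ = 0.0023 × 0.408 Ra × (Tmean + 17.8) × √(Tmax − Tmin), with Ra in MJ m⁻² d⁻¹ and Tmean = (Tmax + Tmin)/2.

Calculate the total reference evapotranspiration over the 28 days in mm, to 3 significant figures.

Tmean = (31.8 + 20.8)/2 = 26.30 °C
0.408 Ra = 0.408 × 23.4 = 9.5472 mm/d equivalent
ET₀ = 0.0023 × 9.5472 × (26.30 + 17.8) × √11.0 = 0.0023 × 9.5472 × 44.10 × 3.3166 = 3.2117 mm/d
Over 28 days: 3.2117 × 28 = 89.928 mm

89.9 mm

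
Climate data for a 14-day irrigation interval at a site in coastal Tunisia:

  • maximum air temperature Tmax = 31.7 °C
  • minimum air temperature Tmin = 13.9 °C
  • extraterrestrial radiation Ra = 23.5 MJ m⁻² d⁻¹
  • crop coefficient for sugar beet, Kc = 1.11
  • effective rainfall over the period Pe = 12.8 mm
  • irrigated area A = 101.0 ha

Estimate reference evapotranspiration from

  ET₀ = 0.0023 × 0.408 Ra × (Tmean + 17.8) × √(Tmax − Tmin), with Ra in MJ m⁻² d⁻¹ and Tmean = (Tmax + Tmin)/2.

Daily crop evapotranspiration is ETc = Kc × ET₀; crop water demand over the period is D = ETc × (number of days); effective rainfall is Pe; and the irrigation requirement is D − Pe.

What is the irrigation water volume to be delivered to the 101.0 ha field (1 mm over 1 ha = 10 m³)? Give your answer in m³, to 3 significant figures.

Tmean = (31.7 + 13.9)/2 = 22.80 °C
0.408 Ra = 0.408 × 23.5 = 9.5880 mm/d equivalent
ET₀ = 0.0023 × 9.5880 × (22.80 + 17.8) × √17.8 = 0.0023 × 9.5880 × 40.60 × 4.2190 = 3.7774 mm/d
ETc = Kc × ET₀ = 1.11 × 3.7774 = 4.1929 mm/d
Crop demand D = ETc × 14 d = 4.1929 × 14 = 58.701 mm
D − Pe = 58.701 − 12.8 = 45.901 mm
Volume = 45.901 mm × 101.0 ha × 10 = 46360.0 m³

46400 m³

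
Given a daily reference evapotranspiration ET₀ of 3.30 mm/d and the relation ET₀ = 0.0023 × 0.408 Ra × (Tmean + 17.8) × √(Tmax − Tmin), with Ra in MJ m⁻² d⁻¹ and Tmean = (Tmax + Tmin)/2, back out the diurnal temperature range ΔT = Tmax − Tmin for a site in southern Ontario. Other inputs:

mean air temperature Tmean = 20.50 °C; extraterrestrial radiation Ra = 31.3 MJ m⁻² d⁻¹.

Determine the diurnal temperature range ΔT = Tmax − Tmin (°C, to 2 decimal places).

√ΔT = ET₀ / [0.0023 × 0.408 × Ra × (Tmean+17.8)] = 3.30 / (0.0023 × 12.7704 × 38.30) = 2.9335
ΔT = 2.9335² = 8.605 °C

8.61 °C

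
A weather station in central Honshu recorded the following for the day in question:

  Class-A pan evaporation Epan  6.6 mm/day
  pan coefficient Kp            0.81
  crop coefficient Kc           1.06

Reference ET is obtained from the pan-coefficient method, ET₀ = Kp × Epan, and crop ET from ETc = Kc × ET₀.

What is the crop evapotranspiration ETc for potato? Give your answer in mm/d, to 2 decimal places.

ET₀ = 0.81 × 6.6 = 5.3460 mm/d
ETc = Kc × ET₀ = 1.06 × 5.3460 = 5.6668 mm/d

5.67 mm/d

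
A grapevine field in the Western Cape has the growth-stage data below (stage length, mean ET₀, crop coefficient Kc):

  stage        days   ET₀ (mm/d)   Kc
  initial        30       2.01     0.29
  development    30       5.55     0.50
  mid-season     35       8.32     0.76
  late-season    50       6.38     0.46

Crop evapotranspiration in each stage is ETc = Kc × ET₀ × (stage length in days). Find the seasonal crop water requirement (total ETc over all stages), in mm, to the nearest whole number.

initial: 0.29 × 2.01 × 30 = 17.49 mm
development: 0.50 × 5.55 × 30 = 83.25 mm
mid-season: 0.76 × 8.32 × 35 = 221.31 mm
late-season: 0.46 × 6.38 × 50 = 146.74 mm
Seasonal total = 468.79 mm

469 mm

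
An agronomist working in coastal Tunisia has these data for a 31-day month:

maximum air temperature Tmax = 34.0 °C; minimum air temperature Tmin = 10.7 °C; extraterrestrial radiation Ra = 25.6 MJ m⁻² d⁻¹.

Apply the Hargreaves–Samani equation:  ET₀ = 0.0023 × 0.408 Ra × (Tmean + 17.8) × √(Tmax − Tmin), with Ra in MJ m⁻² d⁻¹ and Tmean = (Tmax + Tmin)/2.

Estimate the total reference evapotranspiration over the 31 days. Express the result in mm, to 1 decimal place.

144.3 mm

Tmean = (34.0 + 10.7)/2 = 22.35 °C
0.408 Ra = 0.408 × 25.6 = 10.4448 mm/d equivalent
ET₀ = 0.0023 × 10.4448 × (22.35 + 17.8) × √23.3 = 0.0023 × 10.4448 × 40.15 × 4.8270 = 4.6558 mm/d
Over 31 days: 4.6558 × 31 = 144.330 mm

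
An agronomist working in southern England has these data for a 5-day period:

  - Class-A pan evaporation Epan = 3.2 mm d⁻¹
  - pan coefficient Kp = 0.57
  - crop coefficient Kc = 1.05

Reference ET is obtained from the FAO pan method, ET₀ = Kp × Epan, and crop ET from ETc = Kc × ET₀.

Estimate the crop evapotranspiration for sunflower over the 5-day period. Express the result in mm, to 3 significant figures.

ET₀ = 0.57 × 3.2 = 1.8240 mm/d
ETc = Kc × ET₀ = 1.05 × 1.8240 = 1.9152 mm/d
Over 5 days: 1.9152 × 5 = 9.576 mm

9.58 mm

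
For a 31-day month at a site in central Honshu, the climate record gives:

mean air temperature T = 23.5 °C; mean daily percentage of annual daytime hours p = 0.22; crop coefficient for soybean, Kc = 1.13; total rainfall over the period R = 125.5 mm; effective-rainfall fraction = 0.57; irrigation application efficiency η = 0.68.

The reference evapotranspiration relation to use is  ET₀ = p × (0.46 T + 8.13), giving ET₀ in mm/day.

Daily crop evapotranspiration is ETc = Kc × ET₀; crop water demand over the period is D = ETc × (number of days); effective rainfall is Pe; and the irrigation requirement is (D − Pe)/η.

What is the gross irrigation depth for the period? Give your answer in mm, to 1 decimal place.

ET₀ = 0.22 × (0.46 × 23.5 + 8.13) = 0.22 × 18.940 = 4.1668 mm/d
ETc = Kc × ET₀ = 1.13 × 4.1668 = 4.7085 mm/d
Crop demand D = ETc × 31 d = 4.7085 × 31 = 145.964 mm
Pe = 0.57 × 125.5 = 71.535 mm
D − Pe = 145.964 − 71.535 = 74.429 mm
Gross irrigation = 74.429 / 0.68 = 109.454 mm

109.5 mm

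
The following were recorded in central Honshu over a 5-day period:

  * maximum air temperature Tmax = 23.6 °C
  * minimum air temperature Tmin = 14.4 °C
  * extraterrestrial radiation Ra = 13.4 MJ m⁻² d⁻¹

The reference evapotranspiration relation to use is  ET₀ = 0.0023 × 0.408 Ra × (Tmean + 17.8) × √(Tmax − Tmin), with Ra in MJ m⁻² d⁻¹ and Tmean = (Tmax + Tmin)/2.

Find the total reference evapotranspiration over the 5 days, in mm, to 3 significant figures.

Tmean = (23.6 + 14.4)/2 = 19.00 °C
0.408 Ra = 0.408 × 13.4 = 5.4672 mm/d equivalent
ET₀ = 0.0023 × 5.4672 × (19.00 + 17.8) × √9.2 = 0.0023 × 5.4672 × 36.80 × 3.0332 = 1.4036 mm/d
Over 5 days: 1.4036 × 5 = 7.018 mm

7.02 mm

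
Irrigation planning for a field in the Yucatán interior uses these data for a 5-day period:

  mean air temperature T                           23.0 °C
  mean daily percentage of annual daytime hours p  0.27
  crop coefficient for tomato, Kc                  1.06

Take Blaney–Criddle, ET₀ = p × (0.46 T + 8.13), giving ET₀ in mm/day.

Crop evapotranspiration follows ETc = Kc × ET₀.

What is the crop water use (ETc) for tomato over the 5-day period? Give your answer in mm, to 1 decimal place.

ET₀ = 0.27 × (0.46 × 23.0 + 8.13) = 0.27 × 18.710 = 5.0517 mm/d
ETc = Kc × ET₀ = 1.06 × 5.0517 = 5.3548 mm/d
Over 5 days: 5.3548 × 5 = 26.774 mm

26.8 mm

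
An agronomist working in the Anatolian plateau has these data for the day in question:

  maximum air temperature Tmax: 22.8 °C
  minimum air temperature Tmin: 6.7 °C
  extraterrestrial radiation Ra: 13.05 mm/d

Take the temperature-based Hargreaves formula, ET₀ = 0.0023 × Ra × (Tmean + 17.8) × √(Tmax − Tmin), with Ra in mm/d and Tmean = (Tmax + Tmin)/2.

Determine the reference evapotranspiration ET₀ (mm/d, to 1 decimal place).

3.9 mm/d

Tmean = (22.8 + 6.7)/2 = 14.75 °C
ET₀ = 0.0023 × 13.05 × (14.75 + 17.8) × √16.1 = 0.0023 × 13.05 × 32.55 × 4.0125 = 3.9202 mm/d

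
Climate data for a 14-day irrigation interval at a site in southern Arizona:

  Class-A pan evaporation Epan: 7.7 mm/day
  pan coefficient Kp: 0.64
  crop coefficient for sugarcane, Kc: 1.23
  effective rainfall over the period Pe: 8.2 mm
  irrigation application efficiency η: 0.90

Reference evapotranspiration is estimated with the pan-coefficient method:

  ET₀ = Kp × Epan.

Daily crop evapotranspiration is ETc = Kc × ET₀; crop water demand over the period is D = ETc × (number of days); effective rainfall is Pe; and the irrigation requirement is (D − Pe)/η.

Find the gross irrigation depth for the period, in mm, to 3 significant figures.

85.2 mm

ET₀ = 0.64 × 7.7 = 4.9280 mm/d
ETc = Kc × ET₀ = 1.23 × 4.9280 = 6.0614 mm/d
Crop demand D = ETc × 14 d = 6.0614 × 14 = 84.860 mm
D − Pe = 84.860 − 8.2 = 76.660 mm
Gross irrigation = 76.660 / 0.90 = 85.178 mm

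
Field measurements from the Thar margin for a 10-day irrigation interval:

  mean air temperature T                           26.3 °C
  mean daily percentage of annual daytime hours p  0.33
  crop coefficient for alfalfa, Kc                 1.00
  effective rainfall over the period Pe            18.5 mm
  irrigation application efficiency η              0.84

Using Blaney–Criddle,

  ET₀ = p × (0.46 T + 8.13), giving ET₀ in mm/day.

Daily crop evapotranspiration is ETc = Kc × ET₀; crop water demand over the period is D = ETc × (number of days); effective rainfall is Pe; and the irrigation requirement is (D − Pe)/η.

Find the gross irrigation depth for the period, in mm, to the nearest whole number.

ET₀ = 0.33 × (0.46 × 26.3 + 8.13) = 0.33 × 20.228 = 6.6752 mm/d
ETc = Kc × ET₀ = 1.00 × 6.6752 = 6.6752 mm/d
Crop demand D = ETc × 10 d = 6.6752 × 10 = 66.752 mm
D − Pe = 66.752 − 18.5 = 48.252 mm
Gross irrigation = 48.252 / 0.84 = 57.443 mm

57 mm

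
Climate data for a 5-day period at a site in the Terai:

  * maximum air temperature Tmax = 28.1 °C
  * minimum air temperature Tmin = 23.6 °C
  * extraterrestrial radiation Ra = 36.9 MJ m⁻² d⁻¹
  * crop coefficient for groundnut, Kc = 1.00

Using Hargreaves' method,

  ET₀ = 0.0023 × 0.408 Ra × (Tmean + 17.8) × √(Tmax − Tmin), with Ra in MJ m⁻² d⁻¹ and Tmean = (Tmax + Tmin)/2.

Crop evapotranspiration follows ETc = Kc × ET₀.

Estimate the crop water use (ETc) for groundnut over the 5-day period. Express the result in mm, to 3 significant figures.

Tmean = (28.1 + 23.6)/2 = 25.85 °C
0.408 Ra = 0.408 × 36.9 = 15.0552 mm/d equivalent
ET₀ = 0.0023 × 15.0552 × (25.85 + 17.8) × √4.5 = 0.0023 × 15.0552 × 43.65 × 2.1213 = 3.2063 mm/d
ETc = Kc × ET₀ = 1.00 × 3.2063 = 3.2063 mm/d
Over 5 days: 3.2063 × 5 = 16.032 mm

16.0 mm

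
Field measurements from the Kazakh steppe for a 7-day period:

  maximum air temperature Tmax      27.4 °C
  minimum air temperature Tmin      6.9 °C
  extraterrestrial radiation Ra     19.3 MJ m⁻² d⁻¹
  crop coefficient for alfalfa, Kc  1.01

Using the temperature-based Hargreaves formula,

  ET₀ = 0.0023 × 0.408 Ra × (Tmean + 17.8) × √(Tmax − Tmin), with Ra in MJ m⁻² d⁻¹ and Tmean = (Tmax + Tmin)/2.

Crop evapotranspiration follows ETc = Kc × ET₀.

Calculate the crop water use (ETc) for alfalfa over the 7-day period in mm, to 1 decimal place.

Tmean = (27.4 + 6.9)/2 = 17.15 °C
0.408 Ra = 0.408 × 19.3 = 7.8744 mm/d equivalent
ET₀ = 0.0023 × 7.8744 × (17.15 + 17.8) × √20.5 = 0.0023 × 7.8744 × 34.95 × 4.5277 = 2.8660 mm/d
ETc = Kc × ET₀ = 1.01 × 2.8660 = 2.8947 mm/d
Over 7 days: 2.8947 × 7 = 20.263 mm

20.3 mm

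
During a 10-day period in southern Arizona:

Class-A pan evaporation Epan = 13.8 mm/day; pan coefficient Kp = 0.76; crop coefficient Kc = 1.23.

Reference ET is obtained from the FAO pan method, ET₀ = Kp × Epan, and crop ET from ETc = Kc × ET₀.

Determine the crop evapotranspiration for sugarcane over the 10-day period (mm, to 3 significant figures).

ET₀ = 0.76 × 13.8 = 10.4880 mm/d
ETc = Kc × ET₀ = 1.23 × 10.4880 = 12.9002 mm/d
Over 10 days: 12.9002 × 10 = 129.002 mm

129 mm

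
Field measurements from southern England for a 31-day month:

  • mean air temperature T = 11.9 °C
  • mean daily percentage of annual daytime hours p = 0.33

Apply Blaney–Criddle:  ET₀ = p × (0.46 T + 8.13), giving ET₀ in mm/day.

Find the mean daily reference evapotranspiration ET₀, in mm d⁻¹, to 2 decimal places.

ET₀ = 0.33 × (0.46 × 11.9 + 8.13) = 0.33 × 13.604 = 4.4893 mm/d

4.49 mm d⁻¹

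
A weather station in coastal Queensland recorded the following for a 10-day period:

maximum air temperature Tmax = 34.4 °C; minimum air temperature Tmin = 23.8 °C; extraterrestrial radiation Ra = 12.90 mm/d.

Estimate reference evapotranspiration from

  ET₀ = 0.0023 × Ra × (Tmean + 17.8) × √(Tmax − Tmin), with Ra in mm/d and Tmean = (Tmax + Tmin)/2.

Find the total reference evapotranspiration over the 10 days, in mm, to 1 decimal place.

45.3 mm

Tmean = (34.4 + 23.8)/2 = 29.10 °C
ET₀ = 0.0023 × 12.90 × (29.10 + 17.8) × √10.6 = 0.0023 × 12.90 × 46.90 × 3.2558 = 4.5305 mm/d
Over 10 days: 4.5305 × 10 = 45.305 mm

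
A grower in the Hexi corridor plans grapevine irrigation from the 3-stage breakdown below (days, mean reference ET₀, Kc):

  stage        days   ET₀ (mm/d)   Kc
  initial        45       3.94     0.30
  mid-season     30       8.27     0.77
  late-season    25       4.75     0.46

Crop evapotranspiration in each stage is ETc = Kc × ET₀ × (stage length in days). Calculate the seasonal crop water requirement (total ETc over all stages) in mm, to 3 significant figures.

initial: 0.30 × 3.94 × 45 = 53.19 mm
mid-season: 0.77 × 8.27 × 30 = 191.04 mm
late-season: 0.46 × 4.75 × 25 = 54.63 mm
Seasonal total = 298.86 mm

299 mm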